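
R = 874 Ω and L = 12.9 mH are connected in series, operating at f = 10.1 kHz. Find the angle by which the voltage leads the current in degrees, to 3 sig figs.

ω = 2πf = 63460 rad/s
X_L = ωL = 819 Ω
Z = 874 + j819 Ω
|Z| = √(874² + 819²) = 1200 Ω
∠Z = arctan(819/874) = 43.1°

43.1°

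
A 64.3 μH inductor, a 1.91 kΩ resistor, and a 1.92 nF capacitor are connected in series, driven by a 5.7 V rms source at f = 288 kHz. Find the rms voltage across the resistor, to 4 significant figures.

5.677 V

ω = 2πf = 1.81e+06 rad/s
X_L = ωL = 116.4 Ω
X_C = 1/(ωC) = 287.8 Ω
Net reactance X = X_L − X_C = -171.5 Ω
Z = 1910 − j171.5 Ω
|Z| = √(1910² + 171.5²) = 1918 Ω
I = V/|Z| = 2.972 mA
V_R = I·|Z_R| = 0.002972 × 1910 = 5.677 V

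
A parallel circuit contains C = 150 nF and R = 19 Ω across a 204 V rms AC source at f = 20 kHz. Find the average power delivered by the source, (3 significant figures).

ω = 2πf = 125700 rad/s
X_C = 1/(ωC) = 53.1 Ω
Parallel: admittances add. Y = 1/R + jωC
Y = (0.0526 + j0.0188) S
|Y| = 0.0559 S → |Z| = 1/|Y| = 17.9 Ω, ∠Z = −∠Y = -19.7°
I = V/|Z| = 11.4 A
P = VI cos φ = 204 × 11.4 × cos(-19.7°) = 2.19 kW

2.19 kW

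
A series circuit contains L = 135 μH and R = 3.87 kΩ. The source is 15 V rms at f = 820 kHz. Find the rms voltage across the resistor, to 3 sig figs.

ω = 2πf = 5.152e+06 rad/s
X_L = ωL = 696 Ω
Z = 3870 + j696 Ω
|Z| = √(3870² + 696²) = 3930 Ω
I = V/|Z| = 3.81 mA
V_R = I·|Z_R| = 0.00381 × 3870 = 14.8 V

14.8 V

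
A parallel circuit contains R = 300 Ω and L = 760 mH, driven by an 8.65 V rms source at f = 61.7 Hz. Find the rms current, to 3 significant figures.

ω = 2πf = 387.7 rad/s
X_L = ωL = 295 Ω
Parallel: admittances add. Y = 1/R + 1/(jωL)
Y = (0.00333 − j0.00339) S
|Y| = 0.00476 S → |Z| = 1/|Y| = 210 Ω, ∠Z = −∠Y = 45.5°
I = V/|Z| = 8.65/210 = 41.1 mA

41.1 mA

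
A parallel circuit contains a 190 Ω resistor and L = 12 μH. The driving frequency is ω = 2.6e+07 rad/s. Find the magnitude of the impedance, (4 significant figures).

X_L = ωL = 312.0 Ω
Parallel: admittances add. Y = 1/R + 1/(jωL)
Y = (0.005263 − j0.003205) S
|Y| = 0.006162 S → |Z| = 1/|Y| = 162.3 Ω, ∠Z = −∠Y = 31.34°

162.3 Ω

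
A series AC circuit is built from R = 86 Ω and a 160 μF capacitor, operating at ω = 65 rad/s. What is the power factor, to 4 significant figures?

X_C = 1/(ωC) = 96.15 Ω
Z = 86.00 − j96.15 Ω
|Z| = √(86.00² + 96.15²) = 129.0 Ω
∠Z = arctan(-96.15/86.00) = -48.19°
cos φ = cos(-48.19°) = 0.6667

0.6667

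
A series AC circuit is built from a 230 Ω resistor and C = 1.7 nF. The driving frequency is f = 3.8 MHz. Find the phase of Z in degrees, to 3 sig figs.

-6.11°

ω = 2πf = 2.388e+07 rad/s
X_C = 1/(ωC) = 24.6 Ω
Z = 230 − j24.6 Ω
|Z| = √(230² + 24.6²) = 231 Ω
∠Z = arctan(-24.6/230) = -6.11°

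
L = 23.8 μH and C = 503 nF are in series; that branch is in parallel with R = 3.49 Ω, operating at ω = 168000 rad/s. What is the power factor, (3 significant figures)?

0.913

X_L = ωL = 4.00 Ω
X_C = 1/(ωC) = 11.8 Ω
Branch 1: Z₁ = R = 3.49 Ω
Branch 2 (series LC): Z₂ = j(X_L − X_C) = −j7.84 Ω
Parallel: Z = Z₁Z₂/(Z₁+Z₂), |Z| = 3.19 Ω, ∠Z = -24.0°
cos φ = cos(-24.0°) = 0.913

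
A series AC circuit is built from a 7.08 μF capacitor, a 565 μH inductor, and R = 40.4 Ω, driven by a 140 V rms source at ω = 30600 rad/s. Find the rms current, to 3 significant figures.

X_L = ωL = 17.3 Ω
X_C = 1/(ωC) = 4.62 Ω
Net reactance X = X_L − X_C = 12.7 Ω
Z = 40.4 + j12.7 Ω
|Z| = √(40.4² + 12.7²) = 42.3 Ω
I = V/|Z| = 140/42.3 = 3.31 A

3.31 A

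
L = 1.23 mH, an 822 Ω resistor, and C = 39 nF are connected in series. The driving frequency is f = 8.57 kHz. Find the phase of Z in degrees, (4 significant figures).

-26.51°

ω = 2πf = 53850 rad/s
X_L = ωL = 66.23 Ω
X_C = 1/(ωC) = 476.2 Ω
Net reactance X = X_L − X_C = -410.0 Ω
Z = 822.0 − j410.0 Ω
|Z| = √(822.0² + 410.0²) = 918.6 Ω
∠Z = arctan(-410.0/822.0) = -26.51°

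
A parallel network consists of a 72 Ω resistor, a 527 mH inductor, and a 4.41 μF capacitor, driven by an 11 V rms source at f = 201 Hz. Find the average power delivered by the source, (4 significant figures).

1.681 W

ω = 2πf = 1263 rad/s
X_L = ωL = 665.6 Ω
X_C = 1/(ωC) = 179.6 Ω
Parallel: admittances add. Y = 1/R + 1/(jωL) + jωC
Y = (0.01389 + j0.004067) S
|Y| = 0.01447 S → |Z| = 1/|Y| = 69.10 Ω, ∠Z = −∠Y = -16.32°
I = V/|Z| = 159.2 mA
P = VI cos φ = 11 × 0.1592 × cos(-16.32°) = 1.681 W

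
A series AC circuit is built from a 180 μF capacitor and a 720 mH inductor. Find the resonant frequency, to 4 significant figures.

ω₀ = 1/√(LC) = 1/√(0.72 × 0.00018) = 87.84 rad/s
f₀ = ω₀/(2π) = 13.98 Hz

13.98 Hz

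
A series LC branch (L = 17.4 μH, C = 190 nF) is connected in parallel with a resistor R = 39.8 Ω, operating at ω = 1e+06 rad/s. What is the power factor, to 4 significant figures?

0.2917

X_L = ωL = 17.40 Ω
X_C = 1/(ωC) = 5.263 Ω
Branch 1: Z₁ = R = 39.80 Ω
Branch 2 (series LC): Z₂ = j(X_L − X_C) = j12.14 Ω
Parallel: Z = Z₁Z₂/(Z₁+Z₂), |Z| = 11.61 Ω, ∠Z = 73.04°
cos φ = cos(73.04°) = 0.2917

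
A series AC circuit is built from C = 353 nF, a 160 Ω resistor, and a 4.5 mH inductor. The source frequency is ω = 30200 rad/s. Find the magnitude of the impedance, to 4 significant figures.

165.4 Ω

X_L = ωL = 135.9 Ω
X_C = 1/(ωC) = 93.80 Ω
Net reactance X = X_L − X_C = 42.10 Ω
Z = 160.0 + j42.10 Ω
|Z| = √(160.0² + 42.10²) = 165.4 Ω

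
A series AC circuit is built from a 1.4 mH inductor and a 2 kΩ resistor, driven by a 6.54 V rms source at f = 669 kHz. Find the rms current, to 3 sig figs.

1.05 mA

ω = 2πf = 4.203e+06 rad/s
X_L = ωL = 5880 Ω
Z = 2000 + j5880 Ω
|Z| = √(2000² + 5880²) = 6220 Ω
I = V/|Z| = 6.54/6220 = 1.05 mA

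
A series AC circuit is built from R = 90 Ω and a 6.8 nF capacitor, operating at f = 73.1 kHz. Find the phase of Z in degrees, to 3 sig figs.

-74.3°

ω = 2πf = 459300 rad/s
X_C = 1/(ωC) = 320 Ω
Z = 90.0 − j320 Ω
|Z| = √(90.0² + 320²) = 333 Ω
∠Z = arctan(-320/90.0) = -74.3°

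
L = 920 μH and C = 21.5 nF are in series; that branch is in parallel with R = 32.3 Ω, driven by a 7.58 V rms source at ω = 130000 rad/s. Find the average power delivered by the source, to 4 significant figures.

1.779 W

X_L = ωL = 119.6 Ω
X_C = 1/(ωC) = 357.8 Ω
Branch 1: Z₁ = R = 32.30 Ω
Branch 2 (series LC): Z₂ = j(X_L − X_C) = −j238.2 Ω
Parallel: Z = Z₁Z₂/(Z₁+Z₂), |Z| = 32.01 Ω, ∠Z = -7.723°
I = V/|Z| = 236.8 mA
P = VI cos φ = 7.58 × 0.2368 × cos(-7.723°) = 1.779 W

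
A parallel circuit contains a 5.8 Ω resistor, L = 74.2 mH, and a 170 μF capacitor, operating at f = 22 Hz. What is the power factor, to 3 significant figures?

ω = 2πf = 138.2 rad/s
X_L = ωL = 10.3 Ω
X_C = 1/(ωC) = 42.6 Ω
Parallel: admittances add. Y = 1/R + 1/(jωL) + jωC
Y = (0.172 − j0.0740) S
|Y| = 0.188 S → |Z| = 1/|Y| = 5.33 Ω, ∠Z = −∠Y = 23.2°
cos φ = cos(23.2°) = 0.919

0.919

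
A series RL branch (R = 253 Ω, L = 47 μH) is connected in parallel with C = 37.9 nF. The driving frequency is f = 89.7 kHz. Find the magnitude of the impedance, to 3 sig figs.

ω = 2πf = 563600 rad/s
X_L = ωL = 26.5 Ω
X_C = 1/(ωC) = 46.8 Ω
Branch 1 (R+jX_L): Z₁ = 253 + j26.5 Ω, |Z₁| = 254 Ω
Branch 2 (−jX_C): Z₂ = −j46.8 Ω
Parallel: Z = Z₁Z₂/(Z₁+Z₂), |Z| = 46.9 Ω, ∠Z = -79.4°

46.9 Ω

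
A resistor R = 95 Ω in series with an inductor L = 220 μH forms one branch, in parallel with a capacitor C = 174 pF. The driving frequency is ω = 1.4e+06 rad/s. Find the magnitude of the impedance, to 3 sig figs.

348 Ω

X_L = ωL = 308 Ω
X_C = 1/(ωC) = 4110 Ω
Branch 1 (R+jX_L): Z₁ = 95.0 + j308 Ω, |Z₁| = 322 Ω
Branch 2 (−jX_C): Z₂ = −j4110 Ω
Parallel: Z = Z₁Z₂/(Z₁+Z₂), |Z| = 348 Ω, ∠Z = 71.4°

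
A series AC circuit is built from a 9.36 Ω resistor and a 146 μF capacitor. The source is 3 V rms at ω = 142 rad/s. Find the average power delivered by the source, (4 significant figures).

X_C = 1/(ωC) = 48.23 Ω
Z = 9.360 − j48.23 Ω
|Z| = √(9.360² + 48.23²) = 49.13 Ω
∠Z = arctan(-48.23/9.360) = -79.02°
I = V/|Z| = 61.06 mA
P = VI cos φ = 3 × 0.06106 × cos(-79.02°) = 34.89 mW

34.89 mW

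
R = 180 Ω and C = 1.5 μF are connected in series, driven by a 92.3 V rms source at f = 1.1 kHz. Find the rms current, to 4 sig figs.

ω = 2πf = 6912 rad/s
X_C = 1/(ωC) = 96.46 Ω
Z = 180.0 − j96.46 Ω
|Z| = √(180.0² + 96.46²) = 204.2 Ω
I = V/|Z| = 92.3/204.2 = 452.0 mA

452.0 mA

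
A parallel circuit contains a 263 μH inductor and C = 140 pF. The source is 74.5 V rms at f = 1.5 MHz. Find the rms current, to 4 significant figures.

ω = 2πf = 9.425e+06 rad/s
X_L = ωL = 2479 Ω
X_C = 1/(ωC) = 757.9 Ω
Parallel: admittances add. Y = 1/(jωL) + jωC
Y = (0 + j0.0009160) S
|Y| = 0.0009160 S → |Z| = 1/|Y| = 1092 Ω, ∠Z = −∠Y = -90.00°
I = V/|Z| = 74.5/1092 = 68.24 mA

68.24 mA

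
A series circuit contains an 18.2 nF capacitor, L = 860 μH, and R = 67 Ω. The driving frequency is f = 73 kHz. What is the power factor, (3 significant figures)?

0.237

ω = 2πf = 458700 rad/s
X_L = ωL = 394 Ω
X_C = 1/(ωC) = 120 Ω
Net reactance X = X_L − X_C = 275 Ω
Z = 67.0 + j275 Ω
|Z| = √(67.0² + 275²) = 283 Ω
∠Z = arctan(275/67.0) = 76.3°
cos φ = cos(76.3°) = 0.237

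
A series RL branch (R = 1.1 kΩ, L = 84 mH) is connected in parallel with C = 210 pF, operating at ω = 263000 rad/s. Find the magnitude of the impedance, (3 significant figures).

96900 Ω

X_L = ωL = 22100 Ω
X_C = 1/(ωC) = 18100 Ω
Branch 1 (R+jX_L): Z₁ = 1100 + j22100 Ω, |Z₁| = 22100 Ω
Branch 2 (−jX_C): Z₂ = −j18100 Ω
Parallel: Z = Z₁Z₂/(Z₁+Z₂), |Z| = 96900 Ω, ∠Z = -77.4°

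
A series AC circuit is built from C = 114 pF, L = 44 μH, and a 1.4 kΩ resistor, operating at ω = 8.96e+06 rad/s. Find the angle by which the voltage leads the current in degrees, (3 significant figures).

X_L = ωL = 394 Ω
X_C = 1/(ωC) = 979 Ω
Net reactance X = X_L − X_C = -585 Ω
Z = 1400 − j585 Ω
|Z| = √(1400² + 585²) = 1520 Ω
∠Z = arctan(-585/1400) = -22.7°

-22.7°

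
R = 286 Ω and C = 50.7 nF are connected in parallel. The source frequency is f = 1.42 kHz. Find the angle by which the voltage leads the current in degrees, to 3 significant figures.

-7.37°

ω = 2πf = 8922 rad/s
X_C = 1/(ωC) = 2210 Ω
Parallel: admittances add. Y = 1/R + jωC
Y = (0.00350 + j0.000452) S
|Y| = 0.00353 S → |Z| = 1/|Y| = 284 Ω, ∠Z = −∠Y = -7.37°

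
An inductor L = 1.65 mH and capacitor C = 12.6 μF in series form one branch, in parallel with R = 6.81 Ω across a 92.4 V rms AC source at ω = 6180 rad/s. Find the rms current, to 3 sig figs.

X_L = ωL = 10.2 Ω
X_C = 1/(ωC) = 12.8 Ω
Branch 1: Z₁ = R = 6.81 Ω
Branch 2 (series LC): Z₂ = j(X_L − X_C) = −j2.65 Ω
Parallel: Z = Z₁Z₂/(Z₁+Z₂), |Z| = 2.47 Ω, ∠Z = -68.8°
I = V/|Z| = 92.4/2.47 = 37.5 A

37.5 A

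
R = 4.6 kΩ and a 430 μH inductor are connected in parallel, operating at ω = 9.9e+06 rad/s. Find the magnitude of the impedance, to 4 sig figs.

3124 Ω

X_L = ωL = 4257 Ω
Parallel: admittances add. Y = 1/R + 1/(jωL)
Y = (0.0002174 − j0.0002349) S
|Y| = 0.0003201 S → |Z| = 1/|Y| = 3124 Ω, ∠Z = −∠Y = 47.22°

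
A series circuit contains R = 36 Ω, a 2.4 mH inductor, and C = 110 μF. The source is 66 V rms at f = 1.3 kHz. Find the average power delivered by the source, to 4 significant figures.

95.74 W

ω = 2πf = 8168 rad/s
X_L = ωL = 19.60 Ω
X_C = 1/(ωC) = 1.113 Ω
Net reactance X = X_L − X_C = 18.49 Ω
Z = 36.00 + j18.49 Ω
|Z| = √(36.00² + 18.49²) = 40.47 Ω
∠Z = arctan(18.49/36.00) = 27.19°
I = V/|Z| = 1.631 A
P = VI cos φ = 66 × 1.631 × cos(27.19°) = 95.74 W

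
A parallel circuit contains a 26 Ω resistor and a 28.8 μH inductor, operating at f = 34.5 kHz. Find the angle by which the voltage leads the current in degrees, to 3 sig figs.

76.5°

ω = 2πf = 216800 rad/s
X_L = ωL = 6.24 Ω
Parallel: admittances add. Y = 1/R + 1/(jωL)
Y = (0.0385 − j0.160) S
|Y| = 0.165 S → |Z| = 1/|Y| = 6.07 Ω, ∠Z = −∠Y = 76.5°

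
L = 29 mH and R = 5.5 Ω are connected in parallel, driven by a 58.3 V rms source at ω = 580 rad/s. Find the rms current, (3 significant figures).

X_L = ωL = 16.8 Ω
Parallel: admittances add. Y = 1/R + 1/(jωL)
Y = (0.182 − j0.0595) S
|Y| = 0.191 S → |Z| = 1/|Y| = 5.23 Ω, ∠Z = −∠Y = 18.1°
I = V/|Z| = 58.3/5.23 = 11.2 A

11.2 A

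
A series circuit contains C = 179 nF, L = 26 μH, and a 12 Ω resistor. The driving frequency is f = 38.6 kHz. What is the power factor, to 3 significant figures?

ω = 2πf = 242500 rad/s
X_L = ωL = 6.31 Ω
X_C = 1/(ωC) = 23.0 Ω
Net reactance X = X_L − X_C = -16.7 Ω
Z = 12.0 − j16.7 Ω
|Z| = √(12.0² + 16.7²) = 20.6 Ω
∠Z = arctan(-16.7/12.0) = -54.3°
cos φ = cos(-54.3°) = 0.583

0.583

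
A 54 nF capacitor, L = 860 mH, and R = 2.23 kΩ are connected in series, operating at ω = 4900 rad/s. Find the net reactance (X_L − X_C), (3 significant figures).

X_L = ωL = 4210 Ω
X_C = 1/(ωC) = 3780 Ω
X = 4210 − 3780 = 435 Ω

435 Ω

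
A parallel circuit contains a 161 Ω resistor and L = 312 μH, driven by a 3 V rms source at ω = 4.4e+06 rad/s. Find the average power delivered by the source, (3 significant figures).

55.9 mW

X_L = ωL = 1370 Ω
Parallel: admittances add. Y = 1/R + 1/(jωL)
Y = (0.00621 − j0.000728) S
|Y| = 0.00625 S → |Z| = 1/|Y| = 160 Ω, ∠Z = −∠Y = 6.69°
I = V/|Z| = 18.8 mA
P = VI cos φ = 3 × 0.0188 × cos(6.69°) = 55.9 mW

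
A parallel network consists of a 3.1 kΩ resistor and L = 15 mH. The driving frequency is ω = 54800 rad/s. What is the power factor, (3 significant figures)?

X_L = ωL = 822 Ω
Parallel: admittances add. Y = 1/R + 1/(jωL)
Y = (0.000323 − j0.00122) S
|Y| = 0.00126 S → |Z| = 1/|Y| = 795 Ω, ∠Z = −∠Y = 75.1°
cos φ = cos(75.1°) = 0.256

0.256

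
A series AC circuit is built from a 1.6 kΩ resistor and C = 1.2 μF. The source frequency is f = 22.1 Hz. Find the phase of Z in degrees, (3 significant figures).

-75.1°

ω = 2πf = 138.9 rad/s
X_C = 1/(ωC) = 6000 Ω
Z = 1600 − j6000 Ω
|Z| = √(1600² + 6000²) = 6210 Ω
∠Z = arctan(-6000/1600) = -75.1°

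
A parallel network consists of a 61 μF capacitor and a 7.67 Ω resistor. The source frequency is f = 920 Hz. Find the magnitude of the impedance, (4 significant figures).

2.660 Ω

ω = 2πf = 5781 rad/s
X_C = 1/(ωC) = 2.836 Ω
Parallel: admittances add. Y = 1/R + jωC
Y = (0.1304 + j0.3526) S
|Y| = 0.3759 S → |Z| = 1/|Y| = 2.660 Ω, ∠Z = −∠Y = -69.71°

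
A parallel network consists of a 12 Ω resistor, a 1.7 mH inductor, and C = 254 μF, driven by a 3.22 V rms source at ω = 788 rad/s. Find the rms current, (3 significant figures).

X_L = ωL = 1.34 Ω
X_C = 1/(ωC) = 5.00 Ω
Parallel: admittances add. Y = 1/R + 1/(jωL) + jωC
Y = (0.0833 − j0.546) S
|Y| = 0.553 S → |Z| = 1/|Y| = 1.81 Ω, ∠Z = −∠Y = 81.3°
I = V/|Z| = 3.22/1.81 = 1.78 A

1.78 A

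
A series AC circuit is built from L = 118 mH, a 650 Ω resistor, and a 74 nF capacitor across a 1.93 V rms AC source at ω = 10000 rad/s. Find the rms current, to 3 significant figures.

X_L = ωL = 1180 Ω
X_C = 1/(ωC) = 1350 Ω
Net reactance X = X_L − X_C = -171 Ω
Z = 650 − j171 Ω
|Z| = √(650² + 171²) = 672 Ω
I = V/|Z| = 1.93/672 = 2.87 mA

2.87 mA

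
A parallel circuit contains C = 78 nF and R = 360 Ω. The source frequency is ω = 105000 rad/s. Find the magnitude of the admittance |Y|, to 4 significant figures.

8.648 mS

X_C = 1/(ωC) = 122.1 Ω
Parallel: admittances add. Y = 1/R + jωC
Y = (0.002778 + j0.008190) S
|Y| = 0.008648 S → |Z| = 1/|Y| = 115.6 Ω, ∠Z = −∠Y = -71.26°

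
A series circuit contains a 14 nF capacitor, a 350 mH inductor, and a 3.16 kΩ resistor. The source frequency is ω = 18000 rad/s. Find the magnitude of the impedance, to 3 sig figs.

3930 Ω

X_L = ωL = 6300 Ω
X_C = 1/(ωC) = 3970 Ω
Net reactance X = X_L − X_C = 2330 Ω
Z = 3160 + j2330 Ω
|Z| = √(3160² + 2330²) = 3930 Ω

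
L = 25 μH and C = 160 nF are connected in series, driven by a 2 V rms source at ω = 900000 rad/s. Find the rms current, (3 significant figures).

129 mA

X_L = ωL = 22.5 Ω
X_C = 1/(ωC) = 6.94 Ω
Net reactance X = X_L − X_C = 15.6 Ω
Z = j15.6 Ω
|Z| = √(0² + 15.6²) = 15.6 Ω
I = V/|Z| = 2/15.6 = 129 mA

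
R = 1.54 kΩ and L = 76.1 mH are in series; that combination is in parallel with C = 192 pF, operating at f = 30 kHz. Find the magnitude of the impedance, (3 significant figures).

29800 Ω

ω = 2πf = 188500 rad/s
X_L = ωL = 14300 Ω
X_C = 1/(ωC) = 27600 Ω
Branch 1 (R+jX_L): Z₁ = 1540 + j14300 Ω, |Z₁| = 14400 Ω
Branch 2 (−jX_C): Z₂ = −j27600 Ω
Parallel: Z = Z₁Z₂/(Z₁+Z₂), |Z| = 29800 Ω, ∠Z = 77.3°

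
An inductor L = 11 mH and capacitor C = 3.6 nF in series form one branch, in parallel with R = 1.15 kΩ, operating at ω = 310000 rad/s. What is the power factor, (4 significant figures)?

0.9094

X_L = ωL = 3410 Ω
X_C = 1/(ωC) = 896.1 Ω
Branch 1: Z₁ = R = 1150 Ω
Branch 2 (series LC): Z₂ = j(X_L − X_C) = j2514 Ω
Parallel: Z = Z₁Z₂/(Z₁+Z₂), |Z| = 1046 Ω, ∠Z = 24.58°
cos φ = cos(24.58°) = 0.9094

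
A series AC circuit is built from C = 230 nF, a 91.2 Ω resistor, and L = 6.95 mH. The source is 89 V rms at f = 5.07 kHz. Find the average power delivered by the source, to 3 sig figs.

46.5 W

ω = 2πf = 31860 rad/s
X_L = ωL = 221 Ω
X_C = 1/(ωC) = 136 Ω
Net reactance X = X_L − X_C = 84.9 Ω
Z = 91.2 + j84.9 Ω
|Z| = √(91.2² + 84.9²) = 125 Ω
∠Z = arctan(84.9/91.2) = 43.0°
I = V/|Z| = 714 mA
P = VI cos φ = 89 × 0.714 × cos(43.0°) = 46.5 W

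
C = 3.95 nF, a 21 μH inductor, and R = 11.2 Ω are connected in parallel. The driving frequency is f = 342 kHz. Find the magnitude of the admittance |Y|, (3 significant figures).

90.3 mS

ω = 2πf = 2.149e+06 rad/s
X_L = ωL = 45.1 Ω
X_C = 1/(ωC) = 118 Ω
Parallel: admittances add. Y = 1/R + 1/(jωL) + jωC
Y = (0.0893 − j0.0137) S
|Y| = 0.0903 S → |Z| = 1/|Y| = 11.1 Ω, ∠Z = −∠Y = 8.71°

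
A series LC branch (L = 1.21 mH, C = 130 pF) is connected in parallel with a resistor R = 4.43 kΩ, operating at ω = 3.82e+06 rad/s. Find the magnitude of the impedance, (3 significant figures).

2250 Ω

X_L = ωL = 4620 Ω
X_C = 1/(ωC) = 2010 Ω
Branch 1: Z₁ = R = 4430 Ω
Branch 2 (series LC): Z₂ = j(X_L − X_C) = j2610 Ω
Parallel: Z = Z₁Z₂/(Z₁+Z₂), |Z| = 2250 Ω, ∠Z = 59.5°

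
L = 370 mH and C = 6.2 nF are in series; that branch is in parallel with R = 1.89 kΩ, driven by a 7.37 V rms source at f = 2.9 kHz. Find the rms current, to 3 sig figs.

ω = 2πf = 18220 rad/s
X_L = ωL = 6740 Ω
X_C = 1/(ωC) = 8850 Ω
Branch 1: Z₁ = R = 1890 Ω
Branch 2 (series LC): Z₂ = j(X_L − X_C) = −j2110 Ω
Parallel: Z = Z₁Z₂/(Z₁+Z₂), |Z| = 1410 Ω, ∠Z = -41.9°
I = V/|Z| = 7.37/1410 = 5.24 mA

5.24 mA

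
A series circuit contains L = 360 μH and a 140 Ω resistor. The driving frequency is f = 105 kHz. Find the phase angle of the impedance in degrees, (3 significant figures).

59.5°

ω = 2πf = 659700 rad/s
X_L = ωL = 238 Ω
Z = 140 + j238 Ω
|Z| = √(140² + 238²) = 276 Ω
∠Z = arctan(238/140) = 59.5°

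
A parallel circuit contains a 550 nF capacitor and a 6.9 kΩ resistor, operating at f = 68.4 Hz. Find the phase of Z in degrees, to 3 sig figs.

ω = 2πf = 429.8 rad/s
X_C = 1/(ωC) = 4230 Ω
Parallel: admittances add. Y = 1/R + jωC
Y = (0.000145 + j0.000236) S
|Y| = 0.000277 S → |Z| = 1/|Y| = 3610 Ω, ∠Z = −∠Y = -58.5°

-58.5°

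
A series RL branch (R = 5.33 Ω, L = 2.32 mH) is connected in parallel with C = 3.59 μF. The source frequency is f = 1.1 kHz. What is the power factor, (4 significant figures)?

ω = 2πf = 6912 rad/s
X_L = ωL = 16.03 Ω
X_C = 1/(ωC) = 40.30 Ω
Branch 1 (R+jX_L): Z₁ = 5.330 + j16.03 Ω, |Z₁| = 16.90 Ω
Branch 2 (−jX_C): Z₂ = −j40.30 Ω
Parallel: Z = Z₁Z₂/(Z₁+Z₂), |Z| = 27.41 Ω, ∠Z = 59.23°
cos φ = cos(59.23°) = 0.5117

0.5117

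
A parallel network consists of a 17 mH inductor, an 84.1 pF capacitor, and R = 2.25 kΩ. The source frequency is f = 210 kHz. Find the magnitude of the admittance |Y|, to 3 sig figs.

ω = 2πf = 1.319e+06 rad/s
X_L = ωL = 22400 Ω
X_C = 1/(ωC) = 9010 Ω
Parallel: admittances add. Y = 1/R + 1/(jωL) + jωC
Y = (0.000444 + j6.64e-05) S
|Y| = 0.000449 S → |Z| = 1/|Y| = 2230 Ω, ∠Z = −∠Y = -8.50°

449 μS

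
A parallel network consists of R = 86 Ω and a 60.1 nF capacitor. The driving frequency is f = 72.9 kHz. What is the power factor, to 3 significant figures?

0.389

ω = 2πf = 458000 rad/s
X_C = 1/(ωC) = 36.3 Ω
Parallel: admittances add. Y = 1/R + jωC
Y = (0.0116 + j0.0275) S
|Y| = 0.0299 S → |Z| = 1/|Y| = 33.5 Ω, ∠Z = −∠Y = -67.1°
cos φ = cos(-67.1°) = 0.389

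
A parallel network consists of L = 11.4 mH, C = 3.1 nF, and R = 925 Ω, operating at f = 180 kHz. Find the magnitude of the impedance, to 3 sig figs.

ω = 2πf = 1.131e+06 rad/s
X_L = ωL = 12900 Ω
X_C = 1/(ωC) = 285 Ω
Parallel: admittances add. Y = 1/R + 1/(jωL) + jωC
Y = (0.00108 + j0.00343) S
|Y| = 0.00359 S → |Z| = 1/|Y| = 278 Ω, ∠Z = −∠Y = -72.5°

278 Ω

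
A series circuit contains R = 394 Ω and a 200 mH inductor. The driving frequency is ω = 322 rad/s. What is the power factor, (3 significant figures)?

X_L = ωL = 64.4 Ω
Z = 394 + j64.4 Ω
|Z| = √(394² + 64.4²) = 399 Ω
∠Z = arctan(64.4/394) = 9.28°
cos φ = cos(9.28°) = 0.987

0.987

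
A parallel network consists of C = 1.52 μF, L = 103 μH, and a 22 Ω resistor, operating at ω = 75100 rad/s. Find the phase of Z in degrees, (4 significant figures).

18.41°

X_L = ωL = 7.735 Ω
X_C = 1/(ωC) = 8.760 Ω
Parallel: admittances add. Y = 1/R + 1/(jωL) + jωC
Y = (0.04545 − j0.01513) S
|Y| = 0.04791 S → |Z| = 1/|Y| = 20.87 Ω, ∠Z = −∠Y = 18.41°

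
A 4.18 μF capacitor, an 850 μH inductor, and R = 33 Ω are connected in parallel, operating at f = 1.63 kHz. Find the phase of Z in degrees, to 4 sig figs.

67.19°

ω = 2πf = 10240 rad/s
X_L = ωL = 8.705 Ω
X_C = 1/(ωC) = 23.36 Ω
Parallel: admittances add. Y = 1/R + 1/(jωL) + jωC
Y = (0.03030 − j0.07206) S
|Y| = 0.07817 S → |Z| = 1/|Y| = 12.79 Ω, ∠Z = −∠Y = 67.19°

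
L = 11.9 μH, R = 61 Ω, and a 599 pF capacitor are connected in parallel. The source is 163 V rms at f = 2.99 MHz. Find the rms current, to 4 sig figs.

ω = 2πf = 1.879e+07 rad/s
X_L = ωL = 223.6 Ω
X_C = 1/(ωC) = 88.86 Ω
Parallel: admittances add. Y = 1/R + 1/(jωL) + jωC
Y = (0.01639 + j0.006780) S
|Y| = 0.01774 S → |Z| = 1/|Y| = 56.37 Ω, ∠Z = −∠Y = -22.47°
I = V/|Z| = 163/56.37 = 2.892 A

2.892 A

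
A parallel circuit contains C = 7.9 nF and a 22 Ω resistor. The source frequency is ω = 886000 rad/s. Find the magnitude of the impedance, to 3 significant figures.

X_C = 1/(ωC) = 143 Ω
Parallel: admittances add. Y = 1/R + jωC
Y = (0.0455 + j0.00700) S
|Y| = 0.0460 S → |Z| = 1/|Y| = 21.7 Ω, ∠Z = −∠Y = -8.75°

21.7 Ω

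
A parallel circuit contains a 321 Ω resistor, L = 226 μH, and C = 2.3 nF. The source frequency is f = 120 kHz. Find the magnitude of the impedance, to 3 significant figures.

ω = 2πf = 754000 rad/s
X_L = ωL = 170 Ω
X_C = 1/(ωC) = 577 Ω
Parallel: admittances add. Y = 1/R + 1/(jωL) + jωC
Y = (0.00312 − j0.00413) S
|Y| = 0.00518 S → |Z| = 1/|Y| = 193 Ω, ∠Z = −∠Y = 53.0°

193 Ω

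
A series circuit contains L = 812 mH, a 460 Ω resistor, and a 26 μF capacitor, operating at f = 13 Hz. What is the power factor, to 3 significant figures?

0.751

ω = 2πf = 81.68 rad/s
X_L = ωL = 66.3 Ω
X_C = 1/(ωC) = 471 Ω
Net reactance X = X_L − X_C = -405 Ω
Z = 460 − j405 Ω
|Z| = √(460² + 405²) = 613 Ω
∠Z = arctan(-405/460) = -41.3°
cos φ = cos(-41.3°) = 0.751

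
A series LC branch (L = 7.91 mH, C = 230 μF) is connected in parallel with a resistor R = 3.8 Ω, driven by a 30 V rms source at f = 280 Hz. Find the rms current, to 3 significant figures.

8.32 A

ω = 2πf = 1759 rad/s
X_L = ωL = 13.9 Ω
X_C = 1/(ωC) = 2.47 Ω
Branch 1: Z₁ = R = 3.80 Ω
Branch 2 (series LC): Z₂ = j(X_L − X_C) = j11.4 Ω
Parallel: Z = Z₁Z₂/(Z₁+Z₂), |Z| = 3.61 Ω, ∠Z = 18.4°
I = V/|Z| = 30/3.61 = 8.32 A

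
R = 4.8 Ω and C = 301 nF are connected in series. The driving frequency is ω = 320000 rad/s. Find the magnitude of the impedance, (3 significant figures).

11.4 Ω

X_C = 1/(ωC) = 10.4 Ω
Z = 4.80 − j10.4 Ω
|Z| = √(4.80² + 10.4²) = 11.4 Ω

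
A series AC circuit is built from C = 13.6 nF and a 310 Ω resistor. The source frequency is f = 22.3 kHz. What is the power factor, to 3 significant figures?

ω = 2πf = 140100 rad/s
X_C = 1/(ωC) = 525 Ω
Z = 310 − j525 Ω
|Z| = √(310² + 525²) = 610 Ω
∠Z = arctan(-525/310) = -59.4°
cos φ = cos(-59.4°) = 0.509

0.509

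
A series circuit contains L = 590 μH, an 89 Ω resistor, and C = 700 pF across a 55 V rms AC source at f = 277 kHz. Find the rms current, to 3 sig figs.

ω = 2πf = 1.74e+06 rad/s
X_L = ωL = 1030 Ω
X_C = 1/(ωC) = 821 Ω
Net reactance X = X_L − X_C = 206 Ω
Z = 89.0 + j206 Ω
|Z| = √(89.0² + 206²) = 224 Ω
I = V/|Z| = 55/224 = 245 mA

245 mA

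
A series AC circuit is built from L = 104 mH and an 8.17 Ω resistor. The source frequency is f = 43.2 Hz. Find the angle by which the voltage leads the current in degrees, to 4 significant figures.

73.86°

ω = 2πf = 271.4 rad/s
X_L = ωL = 28.23 Ω
Z = 8.170 + j28.23 Ω
|Z| = √(8.170² + 28.23²) = 29.39 Ω
∠Z = arctan(28.23/8.170) = 73.86°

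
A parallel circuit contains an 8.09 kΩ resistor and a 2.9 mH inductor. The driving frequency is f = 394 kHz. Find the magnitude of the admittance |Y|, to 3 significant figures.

ω = 2πf = 2.476e+06 rad/s
X_L = ωL = 7180 Ω
Parallel: admittances add. Y = 1/R + 1/(jωL)
Y = (0.000124 − j0.000139) S
|Y| = 0.000186 S → |Z| = 1/|Y| = 5370 Ω, ∠Z = −∠Y = 48.4°

186 μS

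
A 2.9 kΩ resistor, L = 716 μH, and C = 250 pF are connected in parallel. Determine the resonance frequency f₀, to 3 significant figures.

376 kHz

ω₀ = 1/√(LC) = 1/√(0.000716 × 2.5e-10) = 2.364e+06 rad/s
f₀ = ω₀/(2π) = 376 kHz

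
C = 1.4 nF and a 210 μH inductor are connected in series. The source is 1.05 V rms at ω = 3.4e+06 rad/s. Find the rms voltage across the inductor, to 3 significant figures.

1.49 V

X_L = ωL = 714 Ω
X_C = 1/(ωC) = 210 Ω
Net reactance X = X_L − X_C = 504 Ω
Z = j504 Ω
|Z| = √(0² + 504²) = 504 Ω
I = V/|Z| = 2.08 mA
V_L = I·|Z_L| = 0.00208 × 714 = 1.49 V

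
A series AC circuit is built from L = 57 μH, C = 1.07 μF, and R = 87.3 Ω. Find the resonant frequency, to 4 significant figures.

20.38 kHz

ω₀ = 1/√(LC) = 1/√(5.7e-05 × 1.07e-06) = 128000 rad/s
f₀ = ω₀/(2π) = 20.38 kHz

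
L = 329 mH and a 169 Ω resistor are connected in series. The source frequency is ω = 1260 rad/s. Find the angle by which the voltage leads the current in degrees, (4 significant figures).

X_L = ωL = 414.5 Ω
Z = 169.0 + j414.5 Ω
|Z| = √(169.0² + 414.5²) = 447.7 Ω
∠Z = arctan(414.5/169.0) = 67.82°

67.82°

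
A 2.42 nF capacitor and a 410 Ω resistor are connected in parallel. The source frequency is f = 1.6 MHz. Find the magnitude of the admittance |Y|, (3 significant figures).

24.5 mS

ω = 2πf = 1.005e+07 rad/s
X_C = 1/(ωC) = 41.1 Ω
Parallel: admittances add. Y = 1/R + jωC
Y = (0.00244 + j0.0243) S
|Y| = 0.0245 S → |Z| = 1/|Y| = 40.9 Ω, ∠Z = −∠Y = -84.3°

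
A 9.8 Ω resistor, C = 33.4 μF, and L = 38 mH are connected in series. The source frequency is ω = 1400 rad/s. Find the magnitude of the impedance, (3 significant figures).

X_L = ωL = 53.2 Ω
X_C = 1/(ωC) = 21.4 Ω
Net reactance X = X_L − X_C = 31.8 Ω
Z = 9.80 + j31.8 Ω
|Z| = √(9.80² + 31.8²) = 33.3 Ω

33.3 Ω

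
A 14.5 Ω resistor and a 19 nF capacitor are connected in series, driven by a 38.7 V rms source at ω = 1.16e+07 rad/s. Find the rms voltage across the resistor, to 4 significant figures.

X_C = 1/(ωC) = 4.537 Ω
Z = 14.50 − j4.537 Ω
|Z| = √(14.50² + 4.537²) = 15.19 Ω
I = V/|Z| = 2.547 A
V_R = I·|Z_R| = 2.547 × 14.50 = 36.93 V

36.93 V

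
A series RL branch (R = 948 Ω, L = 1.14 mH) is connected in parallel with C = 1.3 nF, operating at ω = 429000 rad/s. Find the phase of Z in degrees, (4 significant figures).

-8.728°

X_L = ωL = 489.1 Ω
X_C = 1/(ωC) = 1793 Ω
Branch 1 (R+jX_L): Z₁ = 948.0 + j489.1 Ω, |Z₁| = 1067 Ω
Branch 2 (−jX_C): Z₂ = −j1793 Ω
Parallel: Z = Z₁Z₂/(Z₁+Z₂), |Z| = 1186 Ω, ∠Z = -8.728°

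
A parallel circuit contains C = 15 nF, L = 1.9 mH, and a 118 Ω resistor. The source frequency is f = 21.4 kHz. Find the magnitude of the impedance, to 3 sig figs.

ω = 2πf = 134500 rad/s
X_L = ωL = 255 Ω
X_C = 1/(ωC) = 496 Ω
Parallel: admittances add. Y = 1/R + 1/(jωL) + jωC
Y = (0.00847 − j0.00190) S
|Y| = 0.00868 S → |Z| = 1/|Y| = 115 Ω, ∠Z = −∠Y = 12.6°

115 Ω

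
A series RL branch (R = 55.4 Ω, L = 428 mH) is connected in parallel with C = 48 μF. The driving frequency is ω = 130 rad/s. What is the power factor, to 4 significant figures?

0.9552

X_L = ωL = 55.64 Ω
X_C = 1/(ωC) = 160.3 Ω
Branch 1 (R+jX_L): Z₁ = 55.40 + j55.64 Ω, |Z₁| = 78.52 Ω
Branch 2 (−jX_C): Z₂ = −j160.3 Ω
Parallel: Z = Z₁Z₂/(Z₁+Z₂), |Z| = 106.3 Ω, ∠Z = 17.22°
cos φ = cos(17.22°) = 0.9552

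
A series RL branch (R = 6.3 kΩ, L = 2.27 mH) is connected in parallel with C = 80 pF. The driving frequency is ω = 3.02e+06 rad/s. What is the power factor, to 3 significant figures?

0.408

X_L = ωL = 6860 Ω
X_C = 1/(ωC) = 4140 Ω
Branch 1 (R+jX_L): Z₁ = 6300 + j6860 Ω, |Z₁| = 9310 Ω
Branch 2 (−jX_C): Z₂ = −j4140 Ω
Parallel: Z = Z₁Z₂/(Z₁+Z₂), |Z| = 5620 Ω, ∠Z = -65.9°
cos φ = cos(-65.9°) = 0.408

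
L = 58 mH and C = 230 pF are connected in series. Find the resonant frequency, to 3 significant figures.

ω₀ = 1/√(LC) = 1/√(0.058 × 2.3e-10) = 273800 rad/s
f₀ = ω₀/(2π) = 43.6 kHz

43.6 kHz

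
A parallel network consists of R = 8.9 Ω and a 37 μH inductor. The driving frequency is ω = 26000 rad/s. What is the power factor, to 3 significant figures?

0.107

X_L = ωL = 0.962 Ω
Parallel: admittances add. Y = 1/R + 1/(jωL)
Y = (0.112 − j1.04) S
|Y| = 1.05 S → |Z| = 1/|Y| = 0.956 Ω, ∠Z = −∠Y = 83.8°
cos φ = cos(83.8°) = 0.107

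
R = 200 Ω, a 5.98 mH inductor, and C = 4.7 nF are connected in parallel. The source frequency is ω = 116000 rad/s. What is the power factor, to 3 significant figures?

0.984

X_L = ωL = 694 Ω
X_C = 1/(ωC) = 1830 Ω
Parallel: admittances add. Y = 1/R + 1/(jωL) + jωC
Y = (0.00500 − j0.000896) S
|Y| = 0.00508 S → |Z| = 1/|Y| = 197 Ω, ∠Z = −∠Y = 10.2°
cos φ = cos(10.2°) = 0.984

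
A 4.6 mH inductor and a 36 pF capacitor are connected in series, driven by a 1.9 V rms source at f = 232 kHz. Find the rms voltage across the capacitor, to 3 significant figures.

2.93 V

ω = 2πf = 1.458e+06 rad/s
X_L = ωL = 6710 Ω
X_C = 1/(ωC) = 19100 Ω
Net reactance X = X_L − X_C = -12400 Ω
Z = − j12400 Ω
|Z| = √(0² + 12400²) = 12400 Ω
I = V/|Z| = 154 μA
V_C = I·|Z_C| = 0.000154 × 19100 = 2.93 V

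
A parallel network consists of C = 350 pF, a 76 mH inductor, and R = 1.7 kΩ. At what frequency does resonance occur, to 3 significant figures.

ω₀ = 1/√(LC) = 1/√(0.076 × 3.5e-10) = 193900 rad/s
f₀ = ω₀/(2π) = 30.9 kHz

30.9 kHz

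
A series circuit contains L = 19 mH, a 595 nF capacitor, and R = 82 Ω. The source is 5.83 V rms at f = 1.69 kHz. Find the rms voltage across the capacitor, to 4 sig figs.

9.942 V

ω = 2πf = 10620 rad/s
X_L = ωL = 201.8 Ω
X_C = 1/(ωC) = 158.3 Ω
Net reactance X = X_L − X_C = 43.48 Ω
Z = 82.00 + j43.48 Ω
|Z| = √(82.00² + 43.48²) = 92.81 Ω
I = V/|Z| = 62.81 mA
V_C = I·|Z_C| = 0.06281 × 158.3 = 9.942 V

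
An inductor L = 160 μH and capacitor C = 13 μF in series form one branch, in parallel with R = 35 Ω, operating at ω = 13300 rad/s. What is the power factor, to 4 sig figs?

X_L = ωL = 2.128 Ω
X_C = 1/(ωC) = 5.784 Ω
Branch 1: Z₁ = R = 35.00 Ω
Branch 2 (series LC): Z₂ = j(X_L − X_C) = −j3.656 Ω
Parallel: Z = Z₁Z₂/(Z₁+Z₂), |Z| = 3.636 Ω, ∠Z = -84.04°
cos φ = cos(-84.04°) = 0.1039

0.1039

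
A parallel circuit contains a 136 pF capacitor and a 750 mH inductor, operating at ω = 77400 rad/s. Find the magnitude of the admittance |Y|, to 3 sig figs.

6.70 μS

X_L = ωL = 58000 Ω
X_C = 1/(ωC) = 95000 Ω
Parallel: admittances add. Y = 1/(jωL) + jωC
Y = (0 − j6.7e-06) S
|Y| = 6.7e-06 S → |Z| = 1/|Y| = 149000 Ω, ∠Z = −∠Y = 90.0°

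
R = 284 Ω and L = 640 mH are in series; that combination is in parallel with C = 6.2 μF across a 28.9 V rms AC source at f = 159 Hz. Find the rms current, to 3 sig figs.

ω = 2πf = 999.0 rad/s
X_L = ωL = 639 Ω
X_C = 1/(ωC) = 161 Ω
Branch 1 (R+jX_L): Z₁ = 284 + j639 Ω, |Z₁| = 700 Ω
Branch 2 (−jX_C): Z₂ = −j161 Ω
Parallel: Z = Z₁Z₂/(Z₁+Z₂), |Z| = 203 Ω, ∠Z = -83.2°
I = V/|Z| = 28.9/203 = 142 mA

142 mA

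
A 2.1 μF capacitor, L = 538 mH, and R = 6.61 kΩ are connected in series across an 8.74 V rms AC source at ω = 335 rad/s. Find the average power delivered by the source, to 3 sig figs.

X_L = ωL = 180 Ω
X_C = 1/(ωC) = 1420 Ω
Net reactance X = X_L − X_C = -1240 Ω
Z = 6610 − j1240 Ω
|Z| = √(6610² + 1240²) = 6730 Ω
∠Z = arctan(-1240/6610) = -10.6°
I = V/|Z| = 1.30 mA
P = VI cos φ = 8.74 × 0.00130 × cos(-10.6°) = 11.2 mW

11.2 mW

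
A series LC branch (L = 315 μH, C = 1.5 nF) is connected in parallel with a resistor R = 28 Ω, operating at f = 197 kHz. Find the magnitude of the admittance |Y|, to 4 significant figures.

ω = 2πf = 1.238e+06 rad/s
X_L = ωL = 389.9 Ω
X_C = 1/(ωC) = 538.6 Ω
Branch 1: Z₁ = R = 28.00 Ω
Branch 2 (series LC): Z₂ = j(X_L − X_C) = −j148.7 Ω
Parallel: Z = Z₁Z₂/(Z₁+Z₂), |Z| = 27.52 Ω, ∠Z = -10.66°
|Y| = 1/|Z| = 36.34 mS

36.34 mS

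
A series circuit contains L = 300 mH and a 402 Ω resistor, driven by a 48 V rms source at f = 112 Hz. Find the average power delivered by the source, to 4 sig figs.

4.492 W

ω = 2πf = 703.7 rad/s
X_L = ωL = 211.1 Ω
Z = 402.0 + j211.1 Ω
|Z| = √(402.0² + 211.1²) = 454.1 Ω
∠Z = arctan(211.1/402.0) = 27.71°
I = V/|Z| = 105.7 mA
P = VI cos φ = 48 × 0.1057 × cos(27.71°) = 4.492 W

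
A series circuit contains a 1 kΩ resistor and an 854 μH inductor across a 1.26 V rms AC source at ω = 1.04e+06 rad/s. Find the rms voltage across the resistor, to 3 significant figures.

X_L = ωL = 888 Ω
Z = 1000 + j888 Ω
|Z| = √(1000² + 888²) = 1340 Ω
I = V/|Z| = 942 μA
V_R = I·|Z_R| = 0.000942 × 1000 = 0.942 V

0.942 V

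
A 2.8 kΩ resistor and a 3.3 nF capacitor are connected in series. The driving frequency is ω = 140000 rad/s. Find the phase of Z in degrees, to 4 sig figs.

-37.71°

X_C = 1/(ωC) = 2165 Ω
Z = 2800 − j2165 Ω
|Z| = √(2800² + 2165²) = 3539 Ω
∠Z = arctan(-2165/2800) = -37.71°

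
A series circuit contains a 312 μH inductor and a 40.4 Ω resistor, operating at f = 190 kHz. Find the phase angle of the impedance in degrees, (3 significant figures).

ω = 2πf = 1.194e+06 rad/s
X_L = ωL = 372 Ω
Z = 40.4 + j372 Ω
|Z| = √(40.4² + 372²) = 375 Ω
∠Z = arctan(372/40.4) = 83.8°

83.8°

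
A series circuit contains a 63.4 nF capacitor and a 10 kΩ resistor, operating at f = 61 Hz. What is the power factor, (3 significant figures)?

0.236

ω = 2πf = 383.3 rad/s
X_C = 1/(ωC) = 41200 Ω
Z = 10000 − j41200 Ω
|Z| = √(10000² + 41200²) = 42400 Ω
∠Z = arctan(-41200/10000) = -76.3°
cos φ = cos(-76.3°) = 0.236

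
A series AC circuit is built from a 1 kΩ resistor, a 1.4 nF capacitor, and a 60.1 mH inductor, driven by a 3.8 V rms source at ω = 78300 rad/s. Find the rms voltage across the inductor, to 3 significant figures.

3.95 V

X_L = ωL = 4710 Ω
X_C = 1/(ωC) = 9120 Ω
Net reactance X = X_L − X_C = -4420 Ω
Z = 1000 − j4420 Ω
|Z| = √(1000² + 4420²) = 4530 Ω
I = V/|Z| = 839 μA
V_L = I·|Z_L| = 0.000839 × 4710 = 3.95 V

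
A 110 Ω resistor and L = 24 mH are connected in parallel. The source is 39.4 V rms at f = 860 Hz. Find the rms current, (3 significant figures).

470 mA

ω = 2πf = 5404 rad/s
X_L = ωL = 130 Ω
Parallel: admittances add. Y = 1/R + 1/(jωL)
Y = (0.00909 − j0.00771) S
|Y| = 0.0119 S → |Z| = 1/|Y| = 83.9 Ω, ∠Z = −∠Y = 40.3°
I = V/|Z| = 39.4/83.9 = 470 mA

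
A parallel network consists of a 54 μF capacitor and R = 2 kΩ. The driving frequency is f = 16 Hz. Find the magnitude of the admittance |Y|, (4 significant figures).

5.452 mS

ω = 2πf = 100.5 rad/s
X_C = 1/(ωC) = 184.2 Ω
Parallel: admittances add. Y = 1/R + jωC
Y = (0.0005000 + j0.005429) S
|Y| = 0.005452 S → |Z| = 1/|Y| = 183.4 Ω, ∠Z = −∠Y = -84.74°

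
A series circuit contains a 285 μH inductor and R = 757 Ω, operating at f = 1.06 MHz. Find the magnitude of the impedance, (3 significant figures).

2040 Ω

ω = 2πf = 6.66e+06 rad/s
X_L = ωL = 1900 Ω
Z = 757 + j1900 Ω
|Z| = √(757² + 1900²) = 2040 Ω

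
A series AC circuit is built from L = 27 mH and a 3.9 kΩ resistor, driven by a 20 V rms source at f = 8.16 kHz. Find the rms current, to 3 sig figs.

ω = 2πf = 51270 rad/s
X_L = ωL = 1380 Ω
Z = 3900 + j1380 Ω
|Z| = √(3900² + 1380²) = 4140 Ω
I = V/|Z| = 20/4140 = 4.83 mA

4.83 mA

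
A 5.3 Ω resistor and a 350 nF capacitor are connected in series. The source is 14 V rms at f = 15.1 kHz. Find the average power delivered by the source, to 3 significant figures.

ω = 2πf = 94880 rad/s
X_C = 1/(ωC) = 30.1 Ω
Z = 5.30 − j30.1 Ω
|Z| = √(5.30² + 30.1²) = 30.6 Ω
∠Z = arctan(-30.1/5.30) = -80.0°
I = V/|Z| = 458 mA
P = VI cos φ = 14 × 0.458 × cos(-80.0°) = 1.11 W

1.11 W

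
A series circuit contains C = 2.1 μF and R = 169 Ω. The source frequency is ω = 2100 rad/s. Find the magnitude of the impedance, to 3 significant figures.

X_C = 1/(ωC) = 227 Ω
Z = 169 − j227 Ω
|Z| = √(169² + 227²) = 283 Ω

283 Ω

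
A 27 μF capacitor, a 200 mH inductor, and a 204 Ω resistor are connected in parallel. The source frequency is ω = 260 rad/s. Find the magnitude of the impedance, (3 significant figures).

76.0 Ω

X_L = ωL = 52.0 Ω
X_C = 1/(ωC) = 142 Ω
Parallel: admittances add. Y = 1/R + 1/(jωL) + jωC
Y = (0.00490 − j0.0122) S
|Y| = 0.0132 S → |Z| = 1/|Y| = 76.0 Ω, ∠Z = −∠Y = 68.1°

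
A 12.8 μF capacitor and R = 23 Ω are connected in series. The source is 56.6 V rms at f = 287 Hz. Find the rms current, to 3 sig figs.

1.15 A

ω = 2πf = 1803 rad/s
X_C = 1/(ωC) = 43.3 Ω
Z = 23.0 − j43.3 Ω
|Z| = √(23.0² + 43.3²) = 49.1 Ω
I = V/|Z| = 56.6/49.1 = 1.15 A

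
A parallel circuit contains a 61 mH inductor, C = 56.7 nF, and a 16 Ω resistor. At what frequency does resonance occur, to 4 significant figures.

ω₀ = 1/√(LC) = 1/√(0.061 × 5.67e-08) = 17000 rad/s
f₀ = ω₀/(2π) = 2.706 kHz

2.706 kHz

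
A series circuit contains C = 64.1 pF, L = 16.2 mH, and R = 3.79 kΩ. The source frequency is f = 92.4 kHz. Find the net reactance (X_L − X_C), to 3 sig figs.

-17500 Ω

ω = 2πf = 580600 rad/s
X_L = ωL = 9410 Ω
X_C = 1/(ωC) = 26900 Ω
X = 9410 − 26900 = -17500 Ω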